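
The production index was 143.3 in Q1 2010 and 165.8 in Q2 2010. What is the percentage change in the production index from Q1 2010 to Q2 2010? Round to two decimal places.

15.70%

Change = (165.8 − 143.3) / 143.3 × 100
       = 22.5 / 143.3 × 100 = 15.7013%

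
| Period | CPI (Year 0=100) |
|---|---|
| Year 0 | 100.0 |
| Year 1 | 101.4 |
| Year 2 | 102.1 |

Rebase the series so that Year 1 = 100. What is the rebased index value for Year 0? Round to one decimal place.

98.6

Rebased(Year 0) = 100.0 / 101.4 × 100 = 98.6193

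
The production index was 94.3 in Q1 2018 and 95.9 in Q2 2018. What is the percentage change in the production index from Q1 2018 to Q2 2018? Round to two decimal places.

1.70%

Change = (95.9 − 94.3) / 94.3 × 100
       = 1.6 / 94.3 × 100 = 1.6967%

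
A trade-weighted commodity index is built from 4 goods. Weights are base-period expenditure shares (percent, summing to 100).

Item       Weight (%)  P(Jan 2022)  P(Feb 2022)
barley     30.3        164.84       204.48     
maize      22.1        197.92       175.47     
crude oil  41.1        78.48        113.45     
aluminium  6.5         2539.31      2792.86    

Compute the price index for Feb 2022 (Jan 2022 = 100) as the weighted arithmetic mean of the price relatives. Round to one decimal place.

barley: 30.3 × (204.48/164.84) = 30.3 × 1.240476 = 37.5864
maize: 22.1 × (175.47/197.92) = 22.1 × 0.886570 = 19.5932
crude oil: 41.1 × (113.45/78.48) = 41.1 × 1.445591 = 59.4138
aluminium: 6.5 × (2792.86/2539.31) = 6.5 × 1.099850 = 7.1490
Index = Σ wᵢ·(p₁ᵢ/p₀ᵢ) = 37.5864 + 19.5932 + 59.4138 + 7.1490 = 123.7424

123.7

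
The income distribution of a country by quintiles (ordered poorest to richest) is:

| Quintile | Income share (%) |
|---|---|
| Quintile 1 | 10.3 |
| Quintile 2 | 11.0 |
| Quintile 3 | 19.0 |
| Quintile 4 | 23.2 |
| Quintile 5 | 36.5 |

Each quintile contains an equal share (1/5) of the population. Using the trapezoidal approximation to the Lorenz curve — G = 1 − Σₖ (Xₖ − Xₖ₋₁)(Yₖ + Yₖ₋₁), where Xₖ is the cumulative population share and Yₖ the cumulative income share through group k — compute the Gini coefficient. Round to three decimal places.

Cumulative income shares Yₖ: 0.1030, 0.2130, 0.4030, 0.6350, 1.0000
Σ (Xₖ−Xₖ₋₁)(Yₖ+Yₖ₋₁) = (1/5)(0.1030+0.0000) + (1/5)(0.2130+0.1030) + (1/5)(0.4030+0.2130) + (1/5)(0.6350+0.4030) + (1/5)(1.0000+0.6350)
  = 0.0206 + 0.0632 + 0.1232 + 0.2076 + 0.3270 = 0.7416
G = 1 − 0.7416 = 0.2584

0.258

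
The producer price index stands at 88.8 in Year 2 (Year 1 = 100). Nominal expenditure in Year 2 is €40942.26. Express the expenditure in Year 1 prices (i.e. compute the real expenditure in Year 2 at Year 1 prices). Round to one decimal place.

46106.1

Real = Nominal ÷ (Index/100) = 40942.26 ÷ (88.8/100)
     = 40942.26 ÷ 0.888 = 46106.1486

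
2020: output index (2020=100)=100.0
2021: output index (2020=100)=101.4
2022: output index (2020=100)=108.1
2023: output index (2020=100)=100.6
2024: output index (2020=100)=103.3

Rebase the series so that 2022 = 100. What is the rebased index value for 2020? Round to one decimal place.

92.5

Rebased(2020) = 100.0 / 108.1 × 100 = 92.5069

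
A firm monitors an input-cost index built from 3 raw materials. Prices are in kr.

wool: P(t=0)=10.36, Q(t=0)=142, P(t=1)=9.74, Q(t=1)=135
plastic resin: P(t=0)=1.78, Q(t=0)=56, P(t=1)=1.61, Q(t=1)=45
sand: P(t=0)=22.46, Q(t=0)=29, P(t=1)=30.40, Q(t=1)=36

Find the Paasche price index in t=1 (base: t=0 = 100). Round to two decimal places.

108.50

Paasche price index uses current-period quantities as weights.
ΣP(t=1)·Q(t=1) = 9.74×135 + 1.61×45 + 30.40×36 = 1314.9 + 72.45 + 1094.4 = 2481.75
ΣP(t=0)·Q(t=1) = 10.36×135 + 1.78×45 + 22.46×36 = 1398.6 + 80.1 + 808.56 = 2287.26
Index = 2481.75 / 2287.26 × 100 = 108.5032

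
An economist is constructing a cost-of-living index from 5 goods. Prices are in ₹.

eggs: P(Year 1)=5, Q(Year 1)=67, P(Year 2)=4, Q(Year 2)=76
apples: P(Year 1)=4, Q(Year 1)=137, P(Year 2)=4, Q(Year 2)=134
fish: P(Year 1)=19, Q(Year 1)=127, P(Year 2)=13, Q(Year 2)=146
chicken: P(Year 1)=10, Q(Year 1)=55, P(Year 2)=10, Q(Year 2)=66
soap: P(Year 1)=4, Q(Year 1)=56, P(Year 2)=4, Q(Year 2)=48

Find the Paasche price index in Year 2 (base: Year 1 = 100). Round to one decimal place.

Paasche price index uses current-period quantities as weights.
ΣP(Year 2)·Q(Year 2) = 4×76 + 4×134 + 13×146 + 10×66 + 4×48 = 304 + 536 + 1898 + 660 + 192 = 3590
ΣP(Year 1)·Q(Year 2) = 5×76 + 4×134 + 19×146 + 10×66 + 4×48 = 380 + 536 + 2774 + 660 + 192 = 4542
Index = 3590 / 4542 × 100 = 79.0401

79.0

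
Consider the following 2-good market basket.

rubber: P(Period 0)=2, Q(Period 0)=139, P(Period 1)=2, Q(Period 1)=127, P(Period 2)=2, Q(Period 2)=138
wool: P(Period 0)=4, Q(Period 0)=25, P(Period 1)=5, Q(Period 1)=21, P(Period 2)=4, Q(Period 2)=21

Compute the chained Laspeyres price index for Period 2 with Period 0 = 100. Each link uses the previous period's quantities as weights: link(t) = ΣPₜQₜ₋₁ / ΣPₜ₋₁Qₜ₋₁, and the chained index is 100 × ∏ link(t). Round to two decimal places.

100.38

Link Period 0→Period 1:
ΣP(Period 1)Q(Period 0) = 2×139 + 5×25 = 278 + 125 = 403
ΣP(Period 0)Q(Period 0) = 2×139 + 4×25 = 278 + 100 = 378
link = 403/378 = 1.066138
Link Period 1→Period 2:
ΣP(Period 2)Q(Period 1) = 2×127 + 4×21 = 254 + 84 = 338
ΣP(Period 1)Q(Period 1) = 2×127 + 5×21 = 254 + 105 = 359
link = 338/359 = 0.941504
Chained index = 100 × 1.066138 × 0.941504 = 100.3773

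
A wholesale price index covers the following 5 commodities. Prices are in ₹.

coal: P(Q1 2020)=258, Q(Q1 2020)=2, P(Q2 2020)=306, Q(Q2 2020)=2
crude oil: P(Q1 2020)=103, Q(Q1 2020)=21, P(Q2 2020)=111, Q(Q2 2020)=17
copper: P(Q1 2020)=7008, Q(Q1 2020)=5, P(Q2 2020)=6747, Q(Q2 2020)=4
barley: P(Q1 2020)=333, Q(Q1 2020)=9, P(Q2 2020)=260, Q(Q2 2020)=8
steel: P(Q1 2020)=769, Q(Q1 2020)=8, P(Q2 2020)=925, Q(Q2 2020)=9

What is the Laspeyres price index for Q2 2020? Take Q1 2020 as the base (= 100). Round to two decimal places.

Laspeyres price index uses base-period quantities as weights.
ΣP(Q2 2020)·Q(Q1 2020) = 306×2 + 111×21 + 6747×5 + 260×9 + 925×8 = 612 + 2331 + 33735 + 2340 + 7400 = 46418
ΣP(Q1 2020)·Q(Q1 2020) = 258×2 + 103×21 + 7008×5 + 333×9 + 769×8 = 516 + 2163 + 35040 + 2997 + 6152 = 46868
Index = 46418 / 46868 × 100 = 99.0399

99.04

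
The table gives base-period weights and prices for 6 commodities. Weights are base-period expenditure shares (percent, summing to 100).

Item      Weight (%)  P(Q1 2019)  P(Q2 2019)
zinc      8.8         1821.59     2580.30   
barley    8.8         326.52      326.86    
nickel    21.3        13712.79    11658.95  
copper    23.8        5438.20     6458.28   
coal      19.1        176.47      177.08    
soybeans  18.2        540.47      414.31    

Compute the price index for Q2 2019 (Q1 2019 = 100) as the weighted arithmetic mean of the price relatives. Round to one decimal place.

100.8

zinc: 8.8 × (2580.30/1821.59) = 8.8 × 1.416510 = 12.4653
barley: 8.8 × (326.86/326.52) = 8.8 × 1.001041 = 8.8092
nickel: 21.3 × (11658.95/13712.79) = 21.3 × 0.850224 = 18.1098
copper: 23.8 × (6458.28/5438.20) = 23.8 × 1.187577 = 28.2643
coal: 19.1 × (177.08/176.47) = 19.1 × 1.003457 = 19.1660
soybeans: 18.2 × (414.31/540.47) = 18.2 × 0.766574 = 13.9516
Index = Σ wᵢ·(p₁ᵢ/p₀ᵢ) = 12.4653 + 8.8092 + 18.1098 + 28.2643 + 19.1660 + 13.9516 = 100.7662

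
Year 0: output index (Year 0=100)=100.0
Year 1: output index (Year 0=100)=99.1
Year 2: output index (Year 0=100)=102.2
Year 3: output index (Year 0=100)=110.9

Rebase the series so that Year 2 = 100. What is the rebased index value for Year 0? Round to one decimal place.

Rebased(Year 0) = 100.0 / 102.2 × 100 = 97.8474

97.8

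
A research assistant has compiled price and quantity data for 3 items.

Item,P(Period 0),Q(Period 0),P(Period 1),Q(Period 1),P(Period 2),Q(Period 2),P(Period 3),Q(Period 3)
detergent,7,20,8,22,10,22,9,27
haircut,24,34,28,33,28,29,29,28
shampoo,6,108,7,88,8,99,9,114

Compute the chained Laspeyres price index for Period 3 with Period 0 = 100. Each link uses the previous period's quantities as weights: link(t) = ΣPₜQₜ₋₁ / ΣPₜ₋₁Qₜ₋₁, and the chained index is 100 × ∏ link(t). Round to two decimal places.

132.71

Link Period 0→Period 1:
ΣP(Period 1)Q(Period 0) = 8×20 + 28×34 + 7×108 = 160 + 952 + 756 = 1868
ΣP(Period 0)Q(Period 0) = 7×20 + 24×34 + 6×108 = 140 + 816 + 648 = 1604
link = 1868/1604 = 1.164589
Link Period 1→Period 2:
ΣP(Period 2)Q(Period 1) = 10×22 + 28×33 + 8×88 = 220 + 924 + 704 = 1848
ΣP(Period 1)Q(Period 1) = 8×22 + 28×33 + 7×88 = 176 + 924 + 616 = 1716
link = 1848/1716 = 1.076923
Link Period 2→Period 3:
ΣP(Period 3)Q(Period 2) = 9×22 + 29×29 + 9×99 = 198 + 841 + 891 = 1930
ΣP(Period 2)Q(Period 2) = 10×22 + 28×29 + 8×99 = 220 + 812 + 792 = 1824
link = 1930/1824 = 1.058114
Chained index = 100 × 1.164589 × 1.076923 × 1.058114 = 132.7057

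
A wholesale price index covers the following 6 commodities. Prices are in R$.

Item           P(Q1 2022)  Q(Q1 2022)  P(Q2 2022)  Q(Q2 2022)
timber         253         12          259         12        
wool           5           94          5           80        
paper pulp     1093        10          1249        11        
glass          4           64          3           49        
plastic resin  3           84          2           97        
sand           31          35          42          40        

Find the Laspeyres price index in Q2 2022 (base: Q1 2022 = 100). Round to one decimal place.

111.7

Laspeyres price index uses base-period quantities as weights.
ΣP(Q2 2022)·Q(Q1 2022) = 259×12 + 5×94 + 1249×10 + 3×64 + 2×84 + 42×35 = 3108 + 470 + 12490 + 192 + 168 + 1470 = 17898
ΣP(Q1 2022)·Q(Q1 2022) = 253×12 + 5×94 + 1093×10 + 4×64 + 3×84 + 31×35 = 3036 + 470 + 10930 + 256 + 252 + 1085 = 16029
Index = 17898 / 16029 × 100 = 111.6601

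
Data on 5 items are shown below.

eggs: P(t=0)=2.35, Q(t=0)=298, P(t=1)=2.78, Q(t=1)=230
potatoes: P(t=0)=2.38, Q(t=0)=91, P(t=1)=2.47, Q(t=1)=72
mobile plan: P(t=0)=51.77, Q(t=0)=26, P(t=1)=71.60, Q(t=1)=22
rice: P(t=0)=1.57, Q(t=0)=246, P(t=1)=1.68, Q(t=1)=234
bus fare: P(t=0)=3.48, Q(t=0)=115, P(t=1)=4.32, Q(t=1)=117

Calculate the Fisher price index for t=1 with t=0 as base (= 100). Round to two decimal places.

125.39

Laspeyres component (base-period weights):
ΣP(t=1)Q(t=0) = 2.78×298 + 2.47×91 + 71.60×26 + 1.68×246 + 4.32×115 = 828.44 + 224.77 + 1861.6 + 413.28 + 496.8 = 3824.89
ΣP(t=0)Q(t=0) = 2.35×298 + 2.38×91 + 51.77×26 + 1.57×246 + 3.48×115 = 700.3 + 216.58 + 1346.02 + 386.22 + 400.2 = 3049.32
L = 3824.89 / 3049.32 × 100 = 125.4342
Paasche component (current-period weights):
ΣP(t=1)Q(t=1) = 2.78×230 + 2.47×72 + 71.60×22 + 1.68×234 + 4.32×117 = 639.4 + 177.84 + 1575.2 + 393.12 + 505.44 = 3291
ΣP(t=0)Q(t=1) = 2.35×230 + 2.38×72 + 51.77×22 + 1.57×234 + 3.48×117 = 540.5 + 171.36 + 1138.94 + 367.38 + 407.16 = 2625.34
P = 3291 / 2625.34 × 100 = 125.3552
Fisher = √(L × P) = √(125.4342 × 125.3552) = 125.3947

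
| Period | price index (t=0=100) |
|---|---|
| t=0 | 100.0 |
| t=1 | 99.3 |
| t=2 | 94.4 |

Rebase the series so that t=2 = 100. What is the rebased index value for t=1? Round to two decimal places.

105.19

Rebased(t=1) = 99.3 / 94.4 × 100 = 105.1907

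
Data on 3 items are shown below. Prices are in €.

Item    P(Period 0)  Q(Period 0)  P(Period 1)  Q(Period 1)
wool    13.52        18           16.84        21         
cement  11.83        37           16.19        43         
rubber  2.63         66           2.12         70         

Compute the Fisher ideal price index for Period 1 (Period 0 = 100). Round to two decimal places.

Laspeyres component (base-period weights):
ΣP(Period 1)Q(Period 0) = 16.84×18 + 16.19×37 + 2.12×66 = 303.12 + 599.03 + 139.92 = 1042.07
ΣP(Period 0)Q(Period 0) = 13.52×18 + 11.83×37 + 2.63×66 = 243.36 + 437.71 + 173.58 = 854.65
L = 1042.07 / 854.65 × 100 = 121.9294
Paasche component (current-period weights):
ΣP(Period 1)Q(Period 1) = 16.84×21 + 16.19×43 + 2.12×70 = 353.64 + 696.17 + 148.4 = 1198.21
ΣP(Period 0)Q(Period 1) = 13.52×21 + 11.83×43 + 2.63×70 = 283.92 + 508.69 + 184.1 = 976.71
P = 1198.21 / 976.71 × 100 = 122.6782
Fisher = √(L × P) = √(121.9294 × 122.6782) = 122.3032

122.30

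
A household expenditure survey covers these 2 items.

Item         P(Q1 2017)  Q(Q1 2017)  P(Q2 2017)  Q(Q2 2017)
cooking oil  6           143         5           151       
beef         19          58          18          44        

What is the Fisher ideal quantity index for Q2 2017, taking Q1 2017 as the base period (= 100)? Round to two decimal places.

Laspeyres component (base-period weights):
ΣP(Q1 2017)Q(Q2 2017) = 6×151 + 19×44 = 906 + 836 = 1742
ΣP(Q1 2017)Q(Q1 2017) = 6×143 + 19×58 = 858 + 1102 = 1960
L = 1742 / 1960 × 100 = 88.8776
Paasche component (current-period weights):
ΣP(Q2 2017)Q(Q2 2017) = 5×151 + 18×44 = 755 + 792 = 1547
ΣP(Q2 2017)Q(Q1 2017) = 5×143 + 18×58 = 715 + 1044 = 1759
P = 1547 / 1759 × 100 = 87.9477
Fisher = √(L × P) = √(88.8776 × 87.9477) = 88.4114

88.41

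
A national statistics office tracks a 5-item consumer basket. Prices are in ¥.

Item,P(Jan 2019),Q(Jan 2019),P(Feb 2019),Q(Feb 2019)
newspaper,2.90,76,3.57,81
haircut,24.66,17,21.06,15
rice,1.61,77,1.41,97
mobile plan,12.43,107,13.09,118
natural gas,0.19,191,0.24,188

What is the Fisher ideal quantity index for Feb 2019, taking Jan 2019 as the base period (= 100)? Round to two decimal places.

Laspeyres component (base-period weights):
ΣP(Jan 2019)Q(Feb 2019) = 2.90×81 + 24.66×15 + 1.61×97 + 12.43×118 + 0.19×188 = 234.9 + 369.9 + 156.17 + 1466.74 + 35.72 = 2263.43
ΣP(Jan 2019)Q(Jan 2019) = 2.90×76 + 24.66×17 + 1.61×77 + 12.43×107 + 0.19×191 = 220.4 + 419.22 + 123.97 + 1330.01 + 36.29 = 2129.89
L = 2263.43 / 2129.89 × 100 = 106.2698
Paasche component (current-period weights):
ΣP(Feb 2019)Q(Feb 2019) = 3.57×81 + 21.06×15 + 1.41×97 + 13.09×118 + 0.24×188 = 289.17 + 315.9 + 136.77 + 1544.62 + 45.12 = 2331.58
ΣP(Feb 2019)Q(Jan 2019) = 3.57×76 + 21.06×17 + 1.41×77 + 13.09×107 + 0.24×191 = 271.32 + 358.02 + 108.57 + 1400.63 + 45.84 = 2184.38
P = 2331.58 / 2184.38 × 100 = 106.7388
Fisher = √(L × P) = √(106.2698 × 106.7388) = 106.5040

106.50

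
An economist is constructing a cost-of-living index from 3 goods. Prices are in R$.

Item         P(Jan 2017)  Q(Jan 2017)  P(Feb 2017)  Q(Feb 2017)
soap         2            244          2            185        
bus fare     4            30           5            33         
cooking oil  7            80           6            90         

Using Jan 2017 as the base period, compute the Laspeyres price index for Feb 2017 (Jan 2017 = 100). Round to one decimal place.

Laspeyres price index uses base-period quantities as weights.
ΣP(Feb 2017)·Q(Jan 2017) = 2×244 + 5×30 + 6×80 = 488 + 150 + 480 = 1118
ΣP(Jan 2017)·Q(Jan 2017) = 2×244 + 4×30 + 7×80 = 488 + 120 + 560 = 1168
Index = 1118 / 1168 × 100 = 95.7192

95.7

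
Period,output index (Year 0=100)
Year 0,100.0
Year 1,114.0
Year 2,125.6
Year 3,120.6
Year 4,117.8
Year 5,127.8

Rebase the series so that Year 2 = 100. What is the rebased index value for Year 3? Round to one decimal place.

96.0

Rebased(Year 3) = 120.6 / 125.6 × 100 = 96.0191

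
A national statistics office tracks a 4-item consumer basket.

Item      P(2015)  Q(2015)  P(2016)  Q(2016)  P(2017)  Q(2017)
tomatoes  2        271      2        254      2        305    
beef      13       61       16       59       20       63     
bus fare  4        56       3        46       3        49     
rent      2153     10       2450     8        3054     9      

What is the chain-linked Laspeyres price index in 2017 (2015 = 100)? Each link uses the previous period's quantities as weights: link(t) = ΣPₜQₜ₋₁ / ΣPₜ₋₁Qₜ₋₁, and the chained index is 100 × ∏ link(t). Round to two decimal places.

Link 2015→2016:
ΣP(2016)Q(2015) = 2×271 + 16×61 + 3×56 + 2450×10 = 542 + 976 + 168 + 24500 = 26186
ΣP(2015)Q(2015) = 2×271 + 13×61 + 4×56 + 2153×10 = 542 + 793 + 224 + 21530 = 23089
link = 26186/23089 = 1.134133
Link 2016→2017:
ΣP(2017)Q(2016) = 2×254 + 20×59 + 3×46 + 3054×8 = 508 + 1180 + 138 + 24432 = 26258
ΣP(2016)Q(2016) = 2×254 + 16×59 + 3×46 + 2450×8 = 508 + 944 + 138 + 19600 = 21190
link = 26258/21190 = 1.239169
Chained index = 100 × 1.134133 × 1.239169 = 140.5383

140.54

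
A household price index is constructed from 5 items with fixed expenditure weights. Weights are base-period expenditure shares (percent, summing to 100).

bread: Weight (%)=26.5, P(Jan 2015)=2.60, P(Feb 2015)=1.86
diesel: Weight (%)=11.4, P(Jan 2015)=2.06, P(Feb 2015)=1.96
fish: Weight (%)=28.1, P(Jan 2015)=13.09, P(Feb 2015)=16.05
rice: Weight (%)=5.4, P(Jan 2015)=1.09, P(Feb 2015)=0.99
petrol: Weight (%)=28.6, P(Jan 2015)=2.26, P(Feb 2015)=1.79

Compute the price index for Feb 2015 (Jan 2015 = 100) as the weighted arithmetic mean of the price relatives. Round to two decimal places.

bread: 26.5 × (1.86/2.60) = 26.5 × 0.715385 = 18.9577
diesel: 11.4 × (1.96/2.06) = 11.4 × 0.951456 = 10.8466
fish: 28.1 × (16.05/13.09) = 28.1 × 1.226127 = 34.4542
rice: 5.4 × (0.99/1.09) = 5.4 × 0.908257 = 4.9046
petrol: 28.6 × (1.79/2.26) = 28.6 × 0.792035 = 22.6522
Index = Σ wᵢ·(p₁ᵢ/p₀ᵢ) = 18.9577 + 10.8466 + 34.4542 + 4.9046 + 22.6522 = 91.8153

91.82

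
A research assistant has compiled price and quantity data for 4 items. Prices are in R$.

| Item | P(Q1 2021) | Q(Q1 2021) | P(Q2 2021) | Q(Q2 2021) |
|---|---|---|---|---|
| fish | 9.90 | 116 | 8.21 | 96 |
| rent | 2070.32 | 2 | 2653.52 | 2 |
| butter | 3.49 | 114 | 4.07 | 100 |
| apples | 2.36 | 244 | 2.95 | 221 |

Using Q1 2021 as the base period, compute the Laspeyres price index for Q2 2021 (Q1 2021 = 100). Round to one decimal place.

Laspeyres price index uses base-period quantities as weights.
ΣP(Q2 2021)·Q(Q1 2021) = 8.21×116 + 2653.52×2 + 4.07×114 + 2.95×244 = 952.36 + 5307.04 + 463.98 + 719.8 = 7443.18
ΣP(Q1 2021)·Q(Q1 2021) = 9.90×116 + 2070.32×2 + 3.49×114 + 2.36×244 = 1148.4 + 4140.64 + 397.86 + 575.84 = 6262.74
Index = 7443.18 / 6262.74 × 100 = 118.8486

118.8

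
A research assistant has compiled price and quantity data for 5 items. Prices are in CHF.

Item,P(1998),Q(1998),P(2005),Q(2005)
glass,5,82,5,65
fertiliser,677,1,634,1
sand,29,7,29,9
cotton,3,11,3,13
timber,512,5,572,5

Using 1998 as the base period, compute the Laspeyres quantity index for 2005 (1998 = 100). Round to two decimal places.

99.46

Laspeyres quantity index uses base-period prices as weights.
ΣP(1998)·Q(2005) = 5×65 + 677×1 + 29×9 + 3×13 + 512×5 = 325 + 677 + 261 + 39 + 2560 = 3862
ΣP(1998)·Q(1998) = 5×82 + 677×1 + 29×7 + 3×11 + 512×5 = 410 + 677 + 203 + 33 + 2560 = 3883
Index = 3862 / 3883 × 100 = 99.4592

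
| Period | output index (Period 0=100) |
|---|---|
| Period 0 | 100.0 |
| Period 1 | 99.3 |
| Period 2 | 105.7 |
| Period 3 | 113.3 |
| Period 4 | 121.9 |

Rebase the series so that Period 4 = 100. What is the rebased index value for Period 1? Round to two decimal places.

81.46

Rebased(Period 1) = 99.3 / 121.9 × 100 = 81.4602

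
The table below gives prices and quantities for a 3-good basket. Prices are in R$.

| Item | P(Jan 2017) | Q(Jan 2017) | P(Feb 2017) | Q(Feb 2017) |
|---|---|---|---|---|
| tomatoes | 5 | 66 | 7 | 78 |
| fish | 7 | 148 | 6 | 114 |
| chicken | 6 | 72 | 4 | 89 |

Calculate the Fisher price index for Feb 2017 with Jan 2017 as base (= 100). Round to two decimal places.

91.60

Laspeyres component (base-period weights):
ΣP(Feb 2017)Q(Jan 2017) = 7×66 + 6×148 + 4×72 = 462 + 888 + 288 = 1638
ΣP(Jan 2017)Q(Jan 2017) = 5×66 + 7×148 + 6×72 = 330 + 1036 + 432 = 1798
L = 1638 / 1798 × 100 = 91.1012
Paasche component (current-period weights):
ΣP(Feb 2017)Q(Feb 2017) = 7×78 + 6×114 + 4×89 = 546 + 684 + 356 = 1586
ΣP(Jan 2017)Q(Feb 2017) = 5×78 + 7×114 + 6×89 = 390 + 798 + 534 = 1722
P = 1586 / 1722 × 100 = 92.1022
Fisher = √(L × P) = √(91.1012 × 92.1022) = 91.6003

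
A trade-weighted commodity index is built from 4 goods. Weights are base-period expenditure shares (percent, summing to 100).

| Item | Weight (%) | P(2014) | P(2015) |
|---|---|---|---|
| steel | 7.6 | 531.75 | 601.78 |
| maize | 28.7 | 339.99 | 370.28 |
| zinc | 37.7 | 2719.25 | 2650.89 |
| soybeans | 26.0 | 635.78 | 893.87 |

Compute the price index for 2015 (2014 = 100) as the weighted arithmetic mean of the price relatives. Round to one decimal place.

steel: 7.6 × (601.78/531.75) = 7.6 × 1.131697 = 8.6009
maize: 28.7 × (370.28/339.99) = 28.7 × 1.089091 = 31.2569
zinc: 37.7 × (2650.89/2719.25) = 37.7 × 0.974861 = 36.7522
soybeans: 26.0 × (893.87/635.78) = 26.0 × 1.405942 = 36.5545
Index = Σ wᵢ·(p₁ᵢ/p₀ᵢ) = 8.6009 + 31.2569 + 36.7522 + 36.5545 = 113.1646

113.2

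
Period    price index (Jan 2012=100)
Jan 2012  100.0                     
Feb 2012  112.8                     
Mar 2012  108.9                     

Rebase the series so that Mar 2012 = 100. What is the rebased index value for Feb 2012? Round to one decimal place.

103.6

Rebased(Feb 2012) = 112.8 / 108.9 × 100 = 103.5813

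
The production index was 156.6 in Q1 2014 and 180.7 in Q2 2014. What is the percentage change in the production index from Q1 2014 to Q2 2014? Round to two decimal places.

15.39%

Change = (180.7 − 156.6) / 156.6 × 100
       = 24.1 / 156.6 × 100 = 15.3895%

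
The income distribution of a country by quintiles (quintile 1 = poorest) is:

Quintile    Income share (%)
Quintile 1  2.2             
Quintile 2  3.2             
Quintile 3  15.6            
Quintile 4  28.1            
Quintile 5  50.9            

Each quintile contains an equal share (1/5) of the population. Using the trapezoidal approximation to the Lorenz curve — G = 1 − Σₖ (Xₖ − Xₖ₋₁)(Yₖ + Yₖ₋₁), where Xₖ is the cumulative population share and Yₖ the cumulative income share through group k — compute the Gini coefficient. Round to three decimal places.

0.489

Cumulative income shares Yₖ: 0.0220, 0.0540, 0.2100, 0.4910, 1.0000
Σ (Xₖ−Xₖ₋₁)(Yₖ+Yₖ₋₁) = (1/5)(0.0220+0.0000) + (1/5)(0.0540+0.0220) + (1/5)(0.2100+0.0540) + (1/5)(0.4910+0.2100) + (1/5)(1.0000+0.4910)
  = 0.0044 + 0.0152 + 0.0528 + 0.1402 + 0.2982 = 0.5108
G = 1 − 0.5108 = 0.4892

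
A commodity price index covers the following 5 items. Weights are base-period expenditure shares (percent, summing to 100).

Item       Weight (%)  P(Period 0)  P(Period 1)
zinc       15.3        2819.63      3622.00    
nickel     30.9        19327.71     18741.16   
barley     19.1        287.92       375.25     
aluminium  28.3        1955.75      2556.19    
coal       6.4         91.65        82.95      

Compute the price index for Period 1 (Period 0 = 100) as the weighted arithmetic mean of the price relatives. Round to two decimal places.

117.29

zinc: 15.3 × (3622.00/2819.63) = 15.3 × 1.284566 = 19.6539
nickel: 30.9 × (18741.16/19327.71) = 30.9 × 0.969652 = 29.9623
barley: 19.1 × (375.25/287.92) = 19.1 × 1.303313 = 24.8933
aluminium: 28.3 × (2556.19/1955.75) = 28.3 × 1.307013 = 36.9885
coal: 6.4 × (82.95/91.65) = 6.4 × 0.905074 = 5.7925
Index = Σ wᵢ·(p₁ᵢ/p₀ᵢ) = 19.6539 + 29.9623 + 24.8933 + 36.9885 + 5.7925 = 117.2903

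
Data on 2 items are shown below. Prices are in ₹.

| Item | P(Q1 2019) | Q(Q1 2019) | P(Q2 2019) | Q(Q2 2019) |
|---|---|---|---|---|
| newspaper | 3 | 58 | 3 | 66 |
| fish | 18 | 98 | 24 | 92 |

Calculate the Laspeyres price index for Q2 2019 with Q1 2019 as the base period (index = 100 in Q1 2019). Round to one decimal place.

130.3

Laspeyres price index uses base-period quantities as weights.
ΣP(Q2 2019)·Q(Q1 2019) = 3×58 + 24×98 = 174 + 2352 = 2526
ΣP(Q1 2019)·Q(Q1 2019) = 3×58 + 18×98 = 174 + 1764 = 1938
Index = 2526 / 1938 × 100 = 130.3406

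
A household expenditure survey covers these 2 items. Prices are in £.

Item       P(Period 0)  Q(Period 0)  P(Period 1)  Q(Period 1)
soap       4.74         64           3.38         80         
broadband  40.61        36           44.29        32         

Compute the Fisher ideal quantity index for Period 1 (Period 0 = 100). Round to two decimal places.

94.14

Laspeyres component (base-period weights):
ΣP(Period 0)Q(Period 1) = 4.74×80 + 40.61×32 = 379.2 + 1299.52 = 1678.72
ΣP(Period 0)Q(Period 0) = 4.74×64 + 40.61×36 = 303.36 + 1461.96 = 1765.32
L = 1678.72 / 1765.32 × 100 = 95.0944
Paasche component (current-period weights):
ΣP(Period 1)Q(Period 1) = 3.38×80 + 44.29×32 = 270.4 + 1417.28 = 1687.68
ΣP(Period 1)Q(Period 0) = 3.38×64 + 44.29×36 = 216.32 + 1594.44 = 1810.76
P = 1687.68 / 1810.76 × 100 = 93.2029
Fisher = √(L × P) = √(95.0944 × 93.2029) = 94.1439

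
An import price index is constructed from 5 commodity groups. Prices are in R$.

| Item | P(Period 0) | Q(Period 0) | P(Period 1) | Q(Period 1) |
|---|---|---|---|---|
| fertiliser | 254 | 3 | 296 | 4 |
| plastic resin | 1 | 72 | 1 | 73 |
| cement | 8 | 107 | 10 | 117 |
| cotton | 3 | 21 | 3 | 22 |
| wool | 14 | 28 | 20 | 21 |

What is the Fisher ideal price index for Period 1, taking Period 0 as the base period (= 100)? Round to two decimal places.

122.91

Laspeyres component (base-period weights):
ΣP(Period 1)Q(Period 0) = 296×3 + 1×72 + 10×107 + 3×21 + 20×28 = 888 + 72 + 1070 + 63 + 560 = 2653
ΣP(Period 0)Q(Period 0) = 254×3 + 1×72 + 8×107 + 3×21 + 14×28 = 762 + 72 + 856 + 63 + 392 = 2145
L = 2653 / 2145 × 100 = 123.6830
Paasche component (current-period weights):
ΣP(Period 1)Q(Period 1) = 296×4 + 1×73 + 10×117 + 3×22 + 20×21 = 1184 + 73 + 1170 + 66 + 420 = 2913
ΣP(Period 0)Q(Period 1) = 254×4 + 1×73 + 8×117 + 3×22 + 14×21 = 1016 + 73 + 936 + 66 + 294 = 2385
P = 2913 / 2385 × 100 = 122.1384
Fisher = √(L × P) = √(123.6830 × 122.1384) = 122.9082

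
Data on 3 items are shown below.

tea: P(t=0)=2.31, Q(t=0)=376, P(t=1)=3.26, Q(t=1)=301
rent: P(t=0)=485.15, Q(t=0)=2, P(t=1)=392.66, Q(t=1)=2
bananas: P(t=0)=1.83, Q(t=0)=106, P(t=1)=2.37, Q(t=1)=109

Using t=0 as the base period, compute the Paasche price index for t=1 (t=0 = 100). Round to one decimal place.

Paasche price index uses current-period quantities as weights.
ΣP(t=1)·Q(t=1) = 3.26×301 + 392.66×2 + 2.37×109 = 981.26 + 785.32 + 258.33 = 2024.91
ΣP(t=0)·Q(t=1) = 2.31×301 + 485.15×2 + 1.83×109 = 695.31 + 970.3 + 199.47 = 1865.08
Index = 2024.91 / 1865.08 × 100 = 108.5696

108.6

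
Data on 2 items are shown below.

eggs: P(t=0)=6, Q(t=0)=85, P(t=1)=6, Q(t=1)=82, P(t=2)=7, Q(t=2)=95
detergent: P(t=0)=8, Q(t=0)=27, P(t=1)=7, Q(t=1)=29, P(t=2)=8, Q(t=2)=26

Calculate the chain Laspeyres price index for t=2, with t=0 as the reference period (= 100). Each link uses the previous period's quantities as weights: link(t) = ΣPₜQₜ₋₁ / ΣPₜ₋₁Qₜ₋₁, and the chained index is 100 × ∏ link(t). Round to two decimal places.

Link t=0→t=1:
ΣP(t=1)Q(t=0) = 6×85 + 7×27 = 510 + 189 = 699
ΣP(t=0)Q(t=0) = 6×85 + 8×27 = 510 + 216 = 726
link = 699/726 = 0.962810
Link t=1→t=2:
ΣP(t=2)Q(t=1) = 7×82 + 8×29 = 574 + 232 = 806
ΣP(t=1)Q(t=1) = 6×82 + 7×29 = 492 + 203 = 695
link = 806/695 = 1.159712
Chained index = 100 × 0.962810 × 1.159712 = 111.6582

111.66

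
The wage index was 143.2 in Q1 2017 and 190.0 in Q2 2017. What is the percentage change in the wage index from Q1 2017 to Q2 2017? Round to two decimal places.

32.68%

Change = (190.0 − 143.2) / 143.2 × 100
       = 46.8 / 143.2 × 100 = 32.6816%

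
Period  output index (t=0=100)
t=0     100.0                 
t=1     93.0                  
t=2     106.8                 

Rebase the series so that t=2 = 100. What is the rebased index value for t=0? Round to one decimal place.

93.6

Rebased(t=0) = 100.0 / 106.8 × 100 = 93.6330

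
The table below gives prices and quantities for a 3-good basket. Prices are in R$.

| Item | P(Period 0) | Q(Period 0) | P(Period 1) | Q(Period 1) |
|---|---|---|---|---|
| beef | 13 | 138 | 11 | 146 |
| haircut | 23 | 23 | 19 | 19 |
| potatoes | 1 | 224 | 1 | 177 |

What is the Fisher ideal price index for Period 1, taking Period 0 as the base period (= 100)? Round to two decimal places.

85.45

Laspeyres component (base-period weights):
ΣP(Period 1)Q(Period 0) = 11×138 + 19×23 + 1×224 = 1518 + 437 + 224 = 2179
ΣP(Period 0)Q(Period 0) = 13×138 + 23×23 + 1×224 = 1794 + 529 + 224 = 2547
L = 2179 / 2547 × 100 = 85.5516
Paasche component (current-period weights):
ΣP(Period 1)Q(Period 1) = 11×146 + 19×19 + 1×177 = 1606 + 361 + 177 = 2144
ΣP(Period 0)Q(Period 1) = 13×146 + 23×19 + 1×177 = 1898 + 437 + 177 = 2512
P = 2144 / 2512 × 100 = 85.3503
Fisher = √(L × P) = √(85.5516 × 85.3503) = 85.4509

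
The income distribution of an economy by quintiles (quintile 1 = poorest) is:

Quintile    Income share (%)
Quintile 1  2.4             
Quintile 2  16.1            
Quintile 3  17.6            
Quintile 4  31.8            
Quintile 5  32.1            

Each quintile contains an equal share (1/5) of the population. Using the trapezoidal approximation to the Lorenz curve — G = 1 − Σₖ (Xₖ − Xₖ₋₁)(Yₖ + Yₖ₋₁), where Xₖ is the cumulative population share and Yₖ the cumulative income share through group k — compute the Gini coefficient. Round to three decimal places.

0.300

Cumulative income shares Yₖ: 0.0240, 0.1850, 0.3610, 0.6790, 1.0000
Σ (Xₖ−Xₖ₋₁)(Yₖ+Yₖ₋₁) = (1/5)(0.0240+0.0000) + (1/5)(0.1850+0.0240) + (1/5)(0.3610+0.1850) + (1/5)(0.6790+0.3610) + (1/5)(1.0000+0.6790)
  = 0.0048 + 0.0418 + 0.1092 + 0.2080 + 0.3358 = 0.6996
G = 1 − 0.6996 = 0.3004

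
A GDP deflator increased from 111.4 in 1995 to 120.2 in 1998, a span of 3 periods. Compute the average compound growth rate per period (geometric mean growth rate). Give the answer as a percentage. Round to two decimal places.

Growth factor = (120.2/111.4)^(1/3) = (1.078995)^(1/3) = 1.025667
Growth rate = 1.025667 − 1 = 0.025667 = 2.5667%

2.57%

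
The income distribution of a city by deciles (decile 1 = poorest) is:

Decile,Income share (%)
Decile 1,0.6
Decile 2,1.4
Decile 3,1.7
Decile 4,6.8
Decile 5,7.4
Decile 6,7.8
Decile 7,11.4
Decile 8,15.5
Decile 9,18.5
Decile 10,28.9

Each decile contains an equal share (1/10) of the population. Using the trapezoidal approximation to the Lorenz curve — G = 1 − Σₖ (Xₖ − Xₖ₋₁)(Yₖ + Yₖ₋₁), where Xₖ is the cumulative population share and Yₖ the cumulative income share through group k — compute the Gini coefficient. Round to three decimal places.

0.458

Cumulative income shares Yₖ: 0.0060, 0.0200, 0.0370, 0.1050, 0.1790, 0.2570, 0.3710, 0.5260, 0.7110, 1.0000
Σ (Xₖ−Xₖ₋₁)(Yₖ+Yₖ₋₁) = (1/10)(0.0060+0.0000) + (1/10)(0.0200+0.0060) + (1/10)(0.0370+0.0200) + (1/10)(0.1050+0.0370) + (1/10)(0.1790+0.1050) + (1/10)(0.2570+0.1790) + (1/10)(0.3710+0.2570) + (1/10)(0.5260+0.3710) + (1/10)(0.7110+0.5260) + (1/10)(1.0000+0.7110)
  = 0.0006 + 0.0026 + 0.0057 + 0.0142 + 0.0284 + 0.0436 + 0.0628 + 0.0897 + 0.1237 + 0.1711 = 0.5424
G = 1 − 0.5424 = 0.4576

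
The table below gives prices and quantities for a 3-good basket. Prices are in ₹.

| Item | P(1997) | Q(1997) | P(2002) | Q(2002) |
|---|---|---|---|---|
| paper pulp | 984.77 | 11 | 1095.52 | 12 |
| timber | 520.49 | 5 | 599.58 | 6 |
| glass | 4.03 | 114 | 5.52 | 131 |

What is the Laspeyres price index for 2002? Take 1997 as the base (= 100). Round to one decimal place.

Laspeyres price index uses base-period quantities as weights.
ΣP(2002)·Q(1997) = 1095.52×11 + 599.58×5 + 5.52×114 = 12050.72 + 2997.9 + 629.28 = 15677.9
ΣP(1997)·Q(1997) = 984.77×11 + 520.49×5 + 4.03×114 = 10832.47 + 2602.45 + 459.42 = 13894.34
Index = 15677.9 / 13894.34 × 100 = 112.8366

112.8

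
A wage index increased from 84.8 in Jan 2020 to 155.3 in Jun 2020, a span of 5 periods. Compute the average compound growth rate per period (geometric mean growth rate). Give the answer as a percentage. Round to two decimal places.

12.86%

Growth factor = (155.3/84.8)^(1/5) = (1.831368)^(1/5) = 1.128639
Growth rate = 1.128639 − 1 = 0.128639 = 12.8639%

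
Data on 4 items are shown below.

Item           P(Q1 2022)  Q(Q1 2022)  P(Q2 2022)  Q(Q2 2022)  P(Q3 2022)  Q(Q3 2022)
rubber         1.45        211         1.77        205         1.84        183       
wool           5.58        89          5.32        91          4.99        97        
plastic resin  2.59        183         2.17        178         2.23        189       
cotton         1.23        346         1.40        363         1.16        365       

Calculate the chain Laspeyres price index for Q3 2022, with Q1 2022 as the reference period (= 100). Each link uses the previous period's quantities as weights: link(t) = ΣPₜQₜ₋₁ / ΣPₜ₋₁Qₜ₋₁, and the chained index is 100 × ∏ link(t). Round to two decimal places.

96.18

Link Q1 2022→Q2 2022:
ΣP(Q2 2022)Q(Q1 2022) = 1.77×211 + 5.32×89 + 2.17×183 + 1.40×346 = 373.47 + 473.48 + 397.11 + 484.4 = 1728.46
ΣP(Q1 2022)Q(Q1 2022) = 1.45×211 + 5.58×89 + 2.59×183 + 1.23×346 = 305.95 + 496.62 + 473.97 + 425.58 = 1702.12
link = 1728.46/1702.12 = 1.015475
Link Q2 2022→Q3 2022:
ΣP(Q3 2022)Q(Q2 2022) = 1.84×205 + 4.99×91 + 2.23×178 + 1.16×363 = 377.2 + 454.09 + 396.94 + 421.08 = 1649.31
ΣP(Q2 2022)Q(Q2 2022) = 1.77×205 + 5.32×91 + 2.17×178 + 1.40×363 = 362.85 + 484.12 + 386.26 + 508.2 = 1741.43
link = 1649.31/1741.43 = 0.947101
Chained index = 100 × 1.015475 × 0.947101 = 96.1757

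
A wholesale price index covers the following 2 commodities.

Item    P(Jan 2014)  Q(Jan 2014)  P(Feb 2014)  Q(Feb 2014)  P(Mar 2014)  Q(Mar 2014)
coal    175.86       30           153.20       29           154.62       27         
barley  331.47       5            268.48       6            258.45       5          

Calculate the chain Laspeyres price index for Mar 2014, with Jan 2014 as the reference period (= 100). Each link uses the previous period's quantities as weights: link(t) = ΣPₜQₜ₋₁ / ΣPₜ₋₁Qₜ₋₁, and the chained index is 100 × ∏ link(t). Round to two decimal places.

Link Jan 2014→Feb 2014:
ΣP(Feb 2014)Q(Jan 2014) = 153.20×30 + 268.48×5 = 4596 + 1342.4 = 5938.4
ΣP(Jan 2014)Q(Jan 2014) = 175.86×30 + 331.47×5 = 5275.8 + 1657.35 = 6933.15
link = 5938.4/6933.15 = 0.856523
Link Feb 2014→Mar 2014:
ΣP(Mar 2014)Q(Feb 2014) = 154.62×29 + 258.45×6 = 4483.98 + 1550.7 = 6034.68
ΣP(Feb 2014)Q(Feb 2014) = 153.20×29 + 268.48×6 = 4442.8 + 1610.88 = 6053.68
link = 6034.68/6053.68 = 0.996861
Chained index = 100 × 0.856523 × 0.996861 = 85.3834

85.38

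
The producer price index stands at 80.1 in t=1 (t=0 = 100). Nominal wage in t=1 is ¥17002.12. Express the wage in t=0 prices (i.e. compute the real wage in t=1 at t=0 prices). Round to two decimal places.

21226.12

Real = Nominal ÷ (Index/100) = 17002.12 ÷ (80.1/100)
     = 17002.12 ÷ 0.801 = 21226.1174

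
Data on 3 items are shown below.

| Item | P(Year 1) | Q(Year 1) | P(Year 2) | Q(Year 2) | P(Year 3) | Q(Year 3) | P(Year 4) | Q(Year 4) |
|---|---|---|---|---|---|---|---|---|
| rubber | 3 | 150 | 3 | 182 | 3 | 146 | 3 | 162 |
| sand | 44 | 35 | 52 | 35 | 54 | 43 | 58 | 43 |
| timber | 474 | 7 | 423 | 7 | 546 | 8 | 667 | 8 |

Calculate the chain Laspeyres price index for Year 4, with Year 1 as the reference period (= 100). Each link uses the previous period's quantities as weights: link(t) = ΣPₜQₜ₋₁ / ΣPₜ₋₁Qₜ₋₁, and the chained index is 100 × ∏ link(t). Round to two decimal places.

134.29

Link Year 1→Year 2:
ΣP(Year 2)Q(Year 1) = 3×150 + 52×35 + 423×7 = 450 + 1820 + 2961 = 5231
ΣP(Year 1)Q(Year 1) = 3×150 + 44×35 + 474×7 = 450 + 1540 + 3318 = 5308
link = 5231/5308 = 0.985494
Link Year 2→Year 3:
ΣP(Year 3)Q(Year 2) = 3×182 + 54×35 + 546×7 = 546 + 1890 + 3822 = 6258
ΣP(Year 2)Q(Year 2) = 3×182 + 52×35 + 423×7 = 546 + 1820 + 2961 = 5327
link = 6258/5327 = 1.174770
Link Year 3→Year 4:
ΣP(Year 4)Q(Year 3) = 3×146 + 58×43 + 667×8 = 438 + 2494 + 5336 = 8268
ΣP(Year 3)Q(Year 3) = 3×146 + 54×43 + 546×8 = 438 + 2322 + 4368 = 7128
link = 8268/7128 = 1.159933
Chained index = 100 × 0.985494 × 1.174770 × 1.159933 = 134.2887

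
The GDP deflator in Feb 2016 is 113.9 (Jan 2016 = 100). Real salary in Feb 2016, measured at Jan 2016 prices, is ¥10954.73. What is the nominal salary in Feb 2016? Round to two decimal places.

Nominal = Real × (Index/100) = 10954.73 × (113.9/100)
        = 10954.73 × 1.139 = 12477.4375

12477.44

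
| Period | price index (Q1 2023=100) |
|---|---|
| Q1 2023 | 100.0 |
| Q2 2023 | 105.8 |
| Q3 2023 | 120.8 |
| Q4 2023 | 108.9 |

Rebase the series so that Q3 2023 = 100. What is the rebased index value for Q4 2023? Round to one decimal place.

Rebased(Q4 2023) = 108.9 / 120.8 × 100 = 90.1490

90.1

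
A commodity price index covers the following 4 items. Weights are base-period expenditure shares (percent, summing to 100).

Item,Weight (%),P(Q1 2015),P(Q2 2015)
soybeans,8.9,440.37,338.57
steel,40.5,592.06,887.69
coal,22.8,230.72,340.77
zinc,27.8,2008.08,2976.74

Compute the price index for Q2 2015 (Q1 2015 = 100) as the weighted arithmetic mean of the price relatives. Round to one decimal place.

soybeans: 8.9 × (338.57/440.37) = 8.9 × 0.768831 = 6.8426
steel: 40.5 × (887.69/592.06) = 40.5 × 1.499324 = 60.7226
coal: 22.8 × (340.77/230.72) = 22.8 × 1.476985 = 33.6753
zinc: 27.8 × (2976.74/2008.08) = 27.8 × 1.482381 = 41.2102
Index = Σ wᵢ·(p₁ᵢ/p₀ᵢ) = 6.8426 + 60.7226 + 33.6753 + 41.2102 = 142.4507

142.5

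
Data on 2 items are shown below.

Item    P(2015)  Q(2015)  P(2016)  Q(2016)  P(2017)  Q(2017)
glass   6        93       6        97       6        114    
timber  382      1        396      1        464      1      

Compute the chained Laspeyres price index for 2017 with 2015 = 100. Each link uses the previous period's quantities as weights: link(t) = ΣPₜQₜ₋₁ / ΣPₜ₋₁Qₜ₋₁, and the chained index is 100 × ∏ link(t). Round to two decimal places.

Link 2015→2016:
ΣP(2016)Q(2015) = 6×93 + 396×1 = 558 + 396 = 954
ΣP(2015)Q(2015) = 6×93 + 382×1 = 558 + 382 = 940
link = 954/940 = 1.014894
Link 2016→2017:
ΣP(2017)Q(2016) = 6×97 + 464×1 = 582 + 464 = 1046
ΣP(2016)Q(2016) = 6×97 + 396×1 = 582 + 396 = 978
link = 1046/978 = 1.069530
Chained index = 100 × 1.014894 × 1.069530 = 108.5459

108.55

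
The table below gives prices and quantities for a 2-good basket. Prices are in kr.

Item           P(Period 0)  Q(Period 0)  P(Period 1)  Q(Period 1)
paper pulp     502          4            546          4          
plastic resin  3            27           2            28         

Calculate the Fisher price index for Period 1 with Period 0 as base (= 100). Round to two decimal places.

107.10

Laspeyres component (base-period weights):
ΣP(Period 1)Q(Period 0) = 546×4 + 2×27 = 2184 + 54 = 2238
ΣP(Period 0)Q(Period 0) = 502×4 + 3×27 = 2008 + 81 = 2089
L = 2238 / 2089 × 100 = 107.1326
Paasche component (current-period weights):
ΣP(Period 1)Q(Period 1) = 546×4 + 2×28 = 2184 + 56 = 2240
ΣP(Period 0)Q(Period 1) = 502×4 + 3×28 = 2008 + 84 = 2092
P = 2240 / 2092 × 100 = 107.0746
Fisher = √(L × P) = √(107.1326 × 107.0746) = 107.1036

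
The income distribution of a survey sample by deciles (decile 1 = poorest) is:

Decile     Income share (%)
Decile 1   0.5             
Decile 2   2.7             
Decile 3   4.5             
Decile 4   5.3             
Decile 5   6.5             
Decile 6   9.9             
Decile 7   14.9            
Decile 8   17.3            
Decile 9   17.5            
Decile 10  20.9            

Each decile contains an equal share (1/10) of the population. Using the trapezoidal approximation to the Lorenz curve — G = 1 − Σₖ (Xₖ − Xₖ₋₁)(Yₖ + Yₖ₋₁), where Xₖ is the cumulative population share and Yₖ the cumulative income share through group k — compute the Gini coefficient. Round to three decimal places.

Cumulative income shares Yₖ: 0.0050, 0.0320, 0.0770, 0.1300, 0.1950, 0.2940, 0.4430, 0.6160, 0.7910, 1.0000
Σ (Xₖ−Xₖ₋₁)(Yₖ+Yₖ₋₁) = (1/10)(0.0050+0.0000) + (1/10)(0.0320+0.0050) + (1/10)(0.0770+0.0320) + (1/10)(0.1300+0.0770) + (1/10)(0.1950+0.1300) + (1/10)(0.2940+0.1950) + (1/10)(0.4430+0.2940) + (1/10)(0.6160+0.4430) + (1/10)(0.7910+0.6160) + (1/10)(1.0000+0.7910)
  = 0.0005 + 0.0037 + 0.0109 + 0.0207 + 0.0325 + 0.0489 + 0.0737 + 0.1059 + 0.1407 + 0.1791 = 0.6166
G = 1 − 0.6166 = 0.3834

0.383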